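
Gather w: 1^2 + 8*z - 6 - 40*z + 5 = -32*z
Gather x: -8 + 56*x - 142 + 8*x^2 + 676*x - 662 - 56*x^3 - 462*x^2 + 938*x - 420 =-56*x^3 - 454*x^2 + 1670*x - 1232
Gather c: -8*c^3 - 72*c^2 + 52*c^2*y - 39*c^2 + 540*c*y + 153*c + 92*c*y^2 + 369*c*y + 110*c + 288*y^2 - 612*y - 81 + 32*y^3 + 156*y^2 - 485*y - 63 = -8*c^3 + c^2*(52*y - 111) + c*(92*y^2 + 909*y + 263) + 32*y^3 + 444*y^2 - 1097*y - 144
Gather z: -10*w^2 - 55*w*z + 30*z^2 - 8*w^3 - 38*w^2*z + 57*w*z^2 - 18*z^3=-8*w^3 - 10*w^2 - 18*z^3 + z^2*(57*w + 30) + z*(-38*w^2 - 55*w)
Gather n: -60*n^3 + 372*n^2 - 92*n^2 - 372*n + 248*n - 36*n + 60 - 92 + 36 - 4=-60*n^3 + 280*n^2 - 160*n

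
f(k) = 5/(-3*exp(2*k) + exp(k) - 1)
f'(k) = 5*(6*exp(2*k) - exp(k))/(-3*exp(2*k) + exp(k) - 1)^2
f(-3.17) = -5.19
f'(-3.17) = -0.17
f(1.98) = -0.03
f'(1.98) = 0.07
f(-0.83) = -4.41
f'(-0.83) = 2.74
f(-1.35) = -5.31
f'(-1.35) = 0.81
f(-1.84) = -5.45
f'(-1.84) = -0.04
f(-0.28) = -2.55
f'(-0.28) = 3.48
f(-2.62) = -5.30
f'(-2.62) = -0.23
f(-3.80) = -5.11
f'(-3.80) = -0.10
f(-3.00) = -5.22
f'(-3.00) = -0.19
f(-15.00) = -5.00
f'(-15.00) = 0.00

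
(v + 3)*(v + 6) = v^2 + 9*v + 18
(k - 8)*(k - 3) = k^2 - 11*k + 24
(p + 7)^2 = p^2 + 14*p + 49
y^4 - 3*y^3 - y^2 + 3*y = y*(y - 3)*(y - 1)*(y + 1)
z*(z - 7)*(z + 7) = z^3 - 49*z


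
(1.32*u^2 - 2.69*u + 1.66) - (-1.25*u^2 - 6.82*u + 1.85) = 2.57*u^2 + 4.13*u - 0.19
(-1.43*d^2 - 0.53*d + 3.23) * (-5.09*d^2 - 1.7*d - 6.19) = 7.2787*d^4 + 5.1287*d^3 - 6.688*d^2 - 2.2103*d - 19.9937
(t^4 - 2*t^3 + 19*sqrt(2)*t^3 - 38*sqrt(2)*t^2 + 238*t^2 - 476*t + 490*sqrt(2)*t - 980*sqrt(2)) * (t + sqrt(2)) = t^5 - 2*t^4 + 20*sqrt(2)*t^4 - 40*sqrt(2)*t^3 + 276*t^3 - 552*t^2 + 728*sqrt(2)*t^2 - 1456*sqrt(2)*t + 980*t - 1960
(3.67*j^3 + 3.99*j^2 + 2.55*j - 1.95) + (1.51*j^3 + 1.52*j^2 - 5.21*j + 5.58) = 5.18*j^3 + 5.51*j^2 - 2.66*j + 3.63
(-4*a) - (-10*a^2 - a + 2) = 10*a^2 - 3*a - 2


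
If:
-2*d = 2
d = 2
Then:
No Solution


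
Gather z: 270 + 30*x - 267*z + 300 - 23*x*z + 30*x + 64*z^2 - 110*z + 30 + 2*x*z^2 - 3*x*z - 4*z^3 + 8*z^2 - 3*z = 60*x - 4*z^3 + z^2*(2*x + 72) + z*(-26*x - 380) + 600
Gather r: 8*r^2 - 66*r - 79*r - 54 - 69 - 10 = 8*r^2 - 145*r - 133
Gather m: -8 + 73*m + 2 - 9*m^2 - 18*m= -9*m^2 + 55*m - 6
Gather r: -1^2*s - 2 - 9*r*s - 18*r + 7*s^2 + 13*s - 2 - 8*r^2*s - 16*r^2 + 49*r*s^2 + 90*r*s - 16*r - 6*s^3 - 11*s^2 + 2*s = r^2*(-8*s - 16) + r*(49*s^2 + 81*s - 34) - 6*s^3 - 4*s^2 + 14*s - 4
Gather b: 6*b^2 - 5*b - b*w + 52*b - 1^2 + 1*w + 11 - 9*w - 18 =6*b^2 + b*(47 - w) - 8*w - 8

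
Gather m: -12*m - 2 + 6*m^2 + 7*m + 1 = 6*m^2 - 5*m - 1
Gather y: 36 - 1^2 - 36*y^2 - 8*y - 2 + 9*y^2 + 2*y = -27*y^2 - 6*y + 33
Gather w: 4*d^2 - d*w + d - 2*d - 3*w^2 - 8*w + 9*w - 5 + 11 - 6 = 4*d^2 - d - 3*w^2 + w*(1 - d)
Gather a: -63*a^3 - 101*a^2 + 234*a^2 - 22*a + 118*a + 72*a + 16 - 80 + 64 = -63*a^3 + 133*a^2 + 168*a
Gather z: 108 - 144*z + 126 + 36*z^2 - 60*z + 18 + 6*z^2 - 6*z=42*z^2 - 210*z + 252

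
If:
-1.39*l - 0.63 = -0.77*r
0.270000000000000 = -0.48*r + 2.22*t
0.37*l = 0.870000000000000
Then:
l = 2.35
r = 5.06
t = 1.22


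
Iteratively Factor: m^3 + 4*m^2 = (m)*(m^2 + 4*m) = m^2*(m + 4)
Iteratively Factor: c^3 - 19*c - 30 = (c + 3)*(c^2 - 3*c - 10) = (c - 5)*(c + 3)*(c + 2)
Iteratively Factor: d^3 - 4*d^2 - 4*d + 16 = (d + 2)*(d^2 - 6*d + 8) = (d - 4)*(d + 2)*(d - 2)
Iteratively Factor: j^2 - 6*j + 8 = (j - 2)*(j - 4)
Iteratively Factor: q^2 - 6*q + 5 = (q - 1)*(q - 5)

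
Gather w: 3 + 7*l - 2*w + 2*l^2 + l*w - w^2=2*l^2 + 7*l - w^2 + w*(l - 2) + 3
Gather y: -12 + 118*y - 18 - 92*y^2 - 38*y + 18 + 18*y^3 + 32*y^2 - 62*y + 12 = 18*y^3 - 60*y^2 + 18*y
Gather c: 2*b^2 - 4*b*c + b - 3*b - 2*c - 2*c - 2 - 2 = 2*b^2 - 2*b + c*(-4*b - 4) - 4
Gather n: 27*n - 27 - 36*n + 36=9 - 9*n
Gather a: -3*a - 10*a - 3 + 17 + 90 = 104 - 13*a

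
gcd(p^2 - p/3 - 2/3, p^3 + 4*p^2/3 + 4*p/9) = p + 2/3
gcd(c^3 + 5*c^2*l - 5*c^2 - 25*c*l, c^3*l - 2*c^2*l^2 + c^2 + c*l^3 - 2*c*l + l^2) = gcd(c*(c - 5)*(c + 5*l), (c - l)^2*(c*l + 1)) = 1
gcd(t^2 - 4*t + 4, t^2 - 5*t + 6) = t - 2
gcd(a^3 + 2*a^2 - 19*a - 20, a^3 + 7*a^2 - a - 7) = a + 1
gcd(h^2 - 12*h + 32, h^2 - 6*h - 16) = h - 8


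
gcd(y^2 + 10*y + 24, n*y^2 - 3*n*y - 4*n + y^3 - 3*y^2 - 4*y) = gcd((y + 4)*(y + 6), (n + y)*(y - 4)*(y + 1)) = 1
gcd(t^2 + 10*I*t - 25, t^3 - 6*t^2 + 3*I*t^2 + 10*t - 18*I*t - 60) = t + 5*I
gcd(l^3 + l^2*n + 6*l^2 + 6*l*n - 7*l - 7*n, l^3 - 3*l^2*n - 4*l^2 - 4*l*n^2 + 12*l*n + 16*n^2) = l + n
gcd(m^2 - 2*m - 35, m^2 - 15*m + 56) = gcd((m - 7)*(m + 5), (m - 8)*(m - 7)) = m - 7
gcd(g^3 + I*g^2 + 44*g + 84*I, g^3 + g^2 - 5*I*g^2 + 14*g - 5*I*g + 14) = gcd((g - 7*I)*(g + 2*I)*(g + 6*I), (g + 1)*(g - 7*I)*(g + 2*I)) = g^2 - 5*I*g + 14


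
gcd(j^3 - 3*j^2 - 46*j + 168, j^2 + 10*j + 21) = j + 7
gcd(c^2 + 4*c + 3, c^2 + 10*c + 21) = c + 3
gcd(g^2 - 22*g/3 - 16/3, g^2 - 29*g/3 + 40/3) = g - 8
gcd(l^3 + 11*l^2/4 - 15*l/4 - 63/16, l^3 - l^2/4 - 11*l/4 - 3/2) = l + 3/4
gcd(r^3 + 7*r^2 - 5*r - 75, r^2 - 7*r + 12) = r - 3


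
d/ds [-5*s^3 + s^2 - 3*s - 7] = -15*s^2 + 2*s - 3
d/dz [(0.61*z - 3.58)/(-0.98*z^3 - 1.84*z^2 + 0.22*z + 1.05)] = (1.1956*z^3 - 9.4028*z^2 - 13.1744*z + 1.4281)/(0.9604*z^6 + 3.6064*z^5 + 2.9544*z^4 - 2.8676*z^3 - 3.8156*z^2 + 0.462*z + 1.1025)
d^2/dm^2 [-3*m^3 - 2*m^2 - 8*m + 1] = -18*m - 4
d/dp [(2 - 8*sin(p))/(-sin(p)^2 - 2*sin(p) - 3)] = 4*(sin(p) + cos(2*p) + 6)*cos(p)/(sin(p)^2 + 2*sin(p) + 3)^2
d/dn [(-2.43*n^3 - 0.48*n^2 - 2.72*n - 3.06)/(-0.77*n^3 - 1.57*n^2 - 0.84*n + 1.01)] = (3.4455*n^4 - 0.106400000000001*n^3 - 18.2987*n^2 - 10.578*n - 5.3176)/(0.5929*n^6 + 2.4178*n^5 + 3.7585*n^4 + 1.0822*n^3 - 2.4658*n^2 - 1.6968*n + 1.0201)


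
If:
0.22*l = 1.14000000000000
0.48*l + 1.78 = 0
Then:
No Solution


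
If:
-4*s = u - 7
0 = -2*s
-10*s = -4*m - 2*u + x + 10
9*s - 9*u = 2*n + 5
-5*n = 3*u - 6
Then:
No Solution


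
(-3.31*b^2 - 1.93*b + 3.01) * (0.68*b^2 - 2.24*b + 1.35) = -2.2508*b^4 + 6.102*b^3 + 1.9015*b^2 - 9.3479*b + 4.0635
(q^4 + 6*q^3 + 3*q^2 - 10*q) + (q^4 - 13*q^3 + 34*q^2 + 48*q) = 2*q^4 - 7*q^3 + 37*q^2 + 38*q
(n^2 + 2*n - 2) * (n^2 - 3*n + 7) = n^4 - n^3 - n^2 + 20*n - 14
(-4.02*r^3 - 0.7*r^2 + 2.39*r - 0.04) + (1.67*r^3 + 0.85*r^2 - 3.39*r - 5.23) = -2.35*r^3 + 0.15*r^2 - 1.0*r - 5.27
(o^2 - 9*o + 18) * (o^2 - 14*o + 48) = o^4 - 23*o^3 + 192*o^2 - 684*o + 864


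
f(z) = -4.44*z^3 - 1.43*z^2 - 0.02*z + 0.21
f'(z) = -13.32*z^2 - 2.86*z - 0.02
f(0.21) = 0.10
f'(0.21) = -1.21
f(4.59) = -459.37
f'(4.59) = -293.77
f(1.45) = -16.36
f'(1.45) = -32.17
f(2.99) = -131.32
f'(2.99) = -127.65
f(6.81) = -1468.49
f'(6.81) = -637.23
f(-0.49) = 0.40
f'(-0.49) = -1.82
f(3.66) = -236.70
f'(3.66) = -188.92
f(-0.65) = 0.84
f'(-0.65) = -3.79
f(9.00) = -3352.56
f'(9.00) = -1104.68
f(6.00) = -1010.43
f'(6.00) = -496.70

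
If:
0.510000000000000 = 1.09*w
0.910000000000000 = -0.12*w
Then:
No Solution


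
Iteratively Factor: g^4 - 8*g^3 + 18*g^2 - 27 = (g + 1)*(g^3 - 9*g^2 + 27*g - 27) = (g - 3)*(g + 1)*(g^2 - 6*g + 9) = (g - 3)^2*(g + 1)*(g - 3)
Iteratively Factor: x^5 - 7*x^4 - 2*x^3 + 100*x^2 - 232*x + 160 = (x - 2)*(x^4 - 5*x^3 - 12*x^2 + 76*x - 80) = (x - 5)*(x - 2)*(x^3 - 12*x + 16) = (x - 5)*(x - 2)^2*(x^2 + 2*x - 8) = (x - 5)*(x - 2)^2*(x + 4)*(x - 2)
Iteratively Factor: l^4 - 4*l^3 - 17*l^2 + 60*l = (l - 5)*(l^3 + l^2 - 12*l) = l*(l - 5)*(l^2 + l - 12) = l*(l - 5)*(l - 3)*(l + 4)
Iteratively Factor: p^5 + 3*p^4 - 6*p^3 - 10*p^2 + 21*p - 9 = (p - 1)*(p^4 + 4*p^3 - 2*p^2 - 12*p + 9) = (p - 1)^2*(p^3 + 5*p^2 + 3*p - 9) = (p - 1)^3*(p^2 + 6*p + 9) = (p - 1)^3*(p + 3)*(p + 3)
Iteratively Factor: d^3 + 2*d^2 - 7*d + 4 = (d + 4)*(d^2 - 2*d + 1) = (d - 1)*(d + 4)*(d - 1)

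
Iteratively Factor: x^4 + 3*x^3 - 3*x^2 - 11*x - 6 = (x + 1)*(x^3 + 2*x^2 - 5*x - 6) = (x + 1)*(x + 3)*(x^2 - x - 2) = (x - 2)*(x + 1)*(x + 3)*(x + 1)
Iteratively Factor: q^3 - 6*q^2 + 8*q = (q)*(q^2 - 6*q + 8) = q*(q - 2)*(q - 4)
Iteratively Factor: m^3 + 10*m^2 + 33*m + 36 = (m + 3)*(m^2 + 7*m + 12) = (m + 3)*(m + 4)*(m + 3)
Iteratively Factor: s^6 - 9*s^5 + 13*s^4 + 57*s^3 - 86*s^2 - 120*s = (s + 2)*(s^5 - 11*s^4 + 35*s^3 - 13*s^2 - 60*s) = (s - 4)*(s + 2)*(s^4 - 7*s^3 + 7*s^2 + 15*s) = s*(s - 4)*(s + 2)*(s^3 - 7*s^2 + 7*s + 15) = s*(s - 5)*(s - 4)*(s + 2)*(s^2 - 2*s - 3) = s*(s - 5)*(s - 4)*(s + 1)*(s + 2)*(s - 3)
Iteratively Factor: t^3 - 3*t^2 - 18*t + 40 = (t - 5)*(t^2 + 2*t - 8) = (t - 5)*(t + 4)*(t - 2)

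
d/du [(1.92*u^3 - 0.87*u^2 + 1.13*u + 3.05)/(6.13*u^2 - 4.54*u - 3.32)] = (11.7696*u^4 - 17.4336*u^3 - 22.1003*u^2 - 31.6162*u + 10.0954)/(37.5769*u^4 - 55.6604*u^3 - 20.0916*u^2 + 30.1456*u + 11.0224)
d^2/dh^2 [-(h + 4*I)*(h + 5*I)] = -2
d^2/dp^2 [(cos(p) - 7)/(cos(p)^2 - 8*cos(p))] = (-(cos(p) - 8)^2*cos(p)^3 + 2*(cos(p) - 8)*(28*cos(p) - 13*cos(2*p) + cos(3*p) + 2)*cos(p) + 8*(cos(p) - 7)*(cos(p) - 4)^2*sin(p)^2)/((cos(p) - 8)^3*cos(p)^3)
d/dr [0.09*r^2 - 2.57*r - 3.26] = 0.18*r - 2.57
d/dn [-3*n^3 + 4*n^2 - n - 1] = -9*n^2 + 8*n - 1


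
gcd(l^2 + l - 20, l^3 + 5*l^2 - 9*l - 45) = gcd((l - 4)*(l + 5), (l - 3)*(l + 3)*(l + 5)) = l + 5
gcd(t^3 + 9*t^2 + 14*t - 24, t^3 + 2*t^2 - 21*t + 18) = t^2 + 5*t - 6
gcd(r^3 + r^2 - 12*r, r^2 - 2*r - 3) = r - 3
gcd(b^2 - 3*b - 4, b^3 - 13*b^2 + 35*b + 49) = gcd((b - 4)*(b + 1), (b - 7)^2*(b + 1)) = b + 1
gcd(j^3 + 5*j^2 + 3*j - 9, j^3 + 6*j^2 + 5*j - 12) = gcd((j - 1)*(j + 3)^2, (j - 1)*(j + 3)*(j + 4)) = j^2 + 2*j - 3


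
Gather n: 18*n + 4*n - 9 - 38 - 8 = 22*n - 55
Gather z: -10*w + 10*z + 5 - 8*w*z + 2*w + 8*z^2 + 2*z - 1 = -8*w + 8*z^2 + z*(12 - 8*w) + 4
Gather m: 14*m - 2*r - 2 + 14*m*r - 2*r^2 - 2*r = m*(14*r + 14) - 2*r^2 - 4*r - 2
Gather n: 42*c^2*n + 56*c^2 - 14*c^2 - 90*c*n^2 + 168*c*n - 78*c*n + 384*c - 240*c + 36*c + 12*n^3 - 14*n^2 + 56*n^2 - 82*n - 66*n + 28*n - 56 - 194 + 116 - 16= 42*c^2 + 180*c + 12*n^3 + n^2*(42 - 90*c) + n*(42*c^2 + 90*c - 120) - 150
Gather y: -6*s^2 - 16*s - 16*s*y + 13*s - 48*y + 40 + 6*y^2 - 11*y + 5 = -6*s^2 - 3*s + 6*y^2 + y*(-16*s - 59) + 45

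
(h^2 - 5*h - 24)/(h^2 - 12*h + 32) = (h + 3)/(h - 4)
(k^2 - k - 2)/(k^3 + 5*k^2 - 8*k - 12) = 1/(k + 6)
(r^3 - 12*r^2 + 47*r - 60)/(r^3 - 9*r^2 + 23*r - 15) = (r - 4)/(r - 1)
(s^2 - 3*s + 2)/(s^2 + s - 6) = (s - 1)/(s + 3)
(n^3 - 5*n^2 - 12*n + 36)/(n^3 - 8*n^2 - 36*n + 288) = (n^2 + n - 6)/(n^2 - 2*n - 48)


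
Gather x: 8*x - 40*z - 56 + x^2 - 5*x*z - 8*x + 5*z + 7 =x^2 - 5*x*z - 35*z - 49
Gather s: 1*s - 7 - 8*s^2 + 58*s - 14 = -8*s^2 + 59*s - 21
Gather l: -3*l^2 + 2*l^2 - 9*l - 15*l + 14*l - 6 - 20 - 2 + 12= -l^2 - 10*l - 16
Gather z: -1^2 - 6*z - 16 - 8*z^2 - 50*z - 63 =-8*z^2 - 56*z - 80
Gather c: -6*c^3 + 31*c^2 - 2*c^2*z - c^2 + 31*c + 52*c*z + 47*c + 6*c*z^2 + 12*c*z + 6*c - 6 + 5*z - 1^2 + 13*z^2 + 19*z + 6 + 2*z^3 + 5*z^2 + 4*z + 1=-6*c^3 + c^2*(30 - 2*z) + c*(6*z^2 + 64*z + 84) + 2*z^3 + 18*z^2 + 28*z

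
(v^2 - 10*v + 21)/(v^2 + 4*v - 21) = (v - 7)/(v + 7)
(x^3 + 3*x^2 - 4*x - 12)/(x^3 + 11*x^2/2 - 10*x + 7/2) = 2*(x^3 + 3*x^2 - 4*x - 12)/(2*x^3 + 11*x^2 - 20*x + 7)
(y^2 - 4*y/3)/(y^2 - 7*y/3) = (3*y - 4)/(3*y - 7)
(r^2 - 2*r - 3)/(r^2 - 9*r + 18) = (r + 1)/(r - 6)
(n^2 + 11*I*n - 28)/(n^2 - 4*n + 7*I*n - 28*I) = (n + 4*I)/(n - 4)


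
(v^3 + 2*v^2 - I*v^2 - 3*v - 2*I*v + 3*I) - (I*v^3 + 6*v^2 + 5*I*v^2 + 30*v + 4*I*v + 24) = v^3 - I*v^3 - 4*v^2 - 6*I*v^2 - 33*v - 6*I*v - 24 + 3*I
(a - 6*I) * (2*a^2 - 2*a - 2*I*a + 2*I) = 2*a^3 - 2*a^2 - 14*I*a^2 - 12*a + 14*I*a + 12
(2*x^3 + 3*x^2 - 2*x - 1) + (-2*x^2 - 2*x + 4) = 2*x^3 + x^2 - 4*x + 3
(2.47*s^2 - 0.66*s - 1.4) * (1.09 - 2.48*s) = -6.1256*s^3 + 4.3291*s^2 + 2.7526*s - 1.526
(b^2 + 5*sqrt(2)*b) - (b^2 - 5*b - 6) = 5*b + 5*sqrt(2)*b + 6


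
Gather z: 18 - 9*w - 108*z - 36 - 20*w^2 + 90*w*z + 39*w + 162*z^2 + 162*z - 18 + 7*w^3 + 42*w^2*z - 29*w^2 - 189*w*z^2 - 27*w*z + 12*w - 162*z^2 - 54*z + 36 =7*w^3 - 49*w^2 - 189*w*z^2 + 42*w + z*(42*w^2 + 63*w)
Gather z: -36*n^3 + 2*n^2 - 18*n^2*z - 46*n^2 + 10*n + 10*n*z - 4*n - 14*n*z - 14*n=-36*n^3 - 44*n^2 - 8*n + z*(-18*n^2 - 4*n)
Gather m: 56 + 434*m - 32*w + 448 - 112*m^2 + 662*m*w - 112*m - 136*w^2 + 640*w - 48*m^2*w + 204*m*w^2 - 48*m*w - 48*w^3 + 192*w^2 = m^2*(-48*w - 112) + m*(204*w^2 + 614*w + 322) - 48*w^3 + 56*w^2 + 608*w + 504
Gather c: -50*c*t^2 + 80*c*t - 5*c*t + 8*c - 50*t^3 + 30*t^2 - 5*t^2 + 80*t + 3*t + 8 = c*(-50*t^2 + 75*t + 8) - 50*t^3 + 25*t^2 + 83*t + 8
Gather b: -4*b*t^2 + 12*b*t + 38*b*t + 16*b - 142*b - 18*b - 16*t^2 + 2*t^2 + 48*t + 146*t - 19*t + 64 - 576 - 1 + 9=b*(-4*t^2 + 50*t - 144) - 14*t^2 + 175*t - 504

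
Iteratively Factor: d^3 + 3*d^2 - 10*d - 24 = (d + 2)*(d^2 + d - 12) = (d - 3)*(d + 2)*(d + 4)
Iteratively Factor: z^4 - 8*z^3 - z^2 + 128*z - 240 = (z - 3)*(z^3 - 5*z^2 - 16*z + 80) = (z - 4)*(z - 3)*(z^2 - z - 20) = (z - 4)*(z - 3)*(z + 4)*(z - 5)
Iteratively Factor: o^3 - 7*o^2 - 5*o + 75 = (o + 3)*(o^2 - 10*o + 25) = (o - 5)*(o + 3)*(o - 5)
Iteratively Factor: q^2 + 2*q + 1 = (q + 1)*(q + 1)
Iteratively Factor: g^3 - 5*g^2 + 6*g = (g - 2)*(g^2 - 3*g) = g*(g - 2)*(g - 3)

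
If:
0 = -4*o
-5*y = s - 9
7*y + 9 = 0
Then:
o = 0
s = 108/7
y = -9/7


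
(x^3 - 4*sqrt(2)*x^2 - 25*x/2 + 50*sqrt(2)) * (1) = x^3 - 4*sqrt(2)*x^2 - 25*x/2 + 50*sqrt(2)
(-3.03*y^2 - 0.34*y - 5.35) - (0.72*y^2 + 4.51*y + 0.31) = -3.75*y^2 - 4.85*y - 5.66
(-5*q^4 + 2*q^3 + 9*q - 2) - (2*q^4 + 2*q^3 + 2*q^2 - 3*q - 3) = -7*q^4 - 2*q^2 + 12*q + 1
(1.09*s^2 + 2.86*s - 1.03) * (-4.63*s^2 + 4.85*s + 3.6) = -5.0467*s^4 - 7.9553*s^3 + 22.5639*s^2 + 5.3005*s - 3.708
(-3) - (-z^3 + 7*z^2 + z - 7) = z^3 - 7*z^2 - z + 4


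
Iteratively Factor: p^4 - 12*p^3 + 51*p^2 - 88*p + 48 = (p - 4)*(p^3 - 8*p^2 + 19*p - 12) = (p - 4)^2*(p^2 - 4*p + 3) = (p - 4)^2*(p - 1)*(p - 3)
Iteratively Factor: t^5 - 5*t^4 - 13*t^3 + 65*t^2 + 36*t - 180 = (t - 2)*(t^4 - 3*t^3 - 19*t^2 + 27*t + 90) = (t - 2)*(t + 3)*(t^3 - 6*t^2 - t + 30) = (t - 2)*(t + 2)*(t + 3)*(t^2 - 8*t + 15) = (t - 5)*(t - 2)*(t + 2)*(t + 3)*(t - 3)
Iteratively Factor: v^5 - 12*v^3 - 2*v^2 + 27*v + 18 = (v - 2)*(v^4 + 2*v^3 - 8*v^2 - 18*v - 9) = (v - 2)*(v + 1)*(v^3 + v^2 - 9*v - 9) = (v - 3)*(v - 2)*(v + 1)*(v^2 + 4*v + 3) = (v - 3)*(v - 2)*(v + 1)^2*(v + 3)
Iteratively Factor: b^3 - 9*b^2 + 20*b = (b - 4)*(b^2 - 5*b) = b*(b - 4)*(b - 5)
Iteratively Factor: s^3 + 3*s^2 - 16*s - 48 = (s + 3)*(s^2 - 16) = (s + 3)*(s + 4)*(s - 4)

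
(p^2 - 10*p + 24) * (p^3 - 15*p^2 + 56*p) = p^5 - 25*p^4 + 230*p^3 - 920*p^2 + 1344*p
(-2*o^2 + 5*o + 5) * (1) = -2*o^2 + 5*o + 5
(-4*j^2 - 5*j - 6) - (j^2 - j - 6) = -5*j^2 - 4*j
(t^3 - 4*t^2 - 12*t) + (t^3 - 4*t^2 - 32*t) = 2*t^3 - 8*t^2 - 44*t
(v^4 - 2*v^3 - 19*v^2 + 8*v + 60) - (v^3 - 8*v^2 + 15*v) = v^4 - 3*v^3 - 11*v^2 - 7*v + 60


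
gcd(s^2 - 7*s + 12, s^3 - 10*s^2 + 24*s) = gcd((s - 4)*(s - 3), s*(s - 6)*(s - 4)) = s - 4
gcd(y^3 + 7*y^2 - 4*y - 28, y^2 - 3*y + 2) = y - 2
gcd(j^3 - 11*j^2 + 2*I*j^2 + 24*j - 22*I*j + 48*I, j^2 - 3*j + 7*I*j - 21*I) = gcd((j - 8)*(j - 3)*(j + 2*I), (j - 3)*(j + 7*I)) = j - 3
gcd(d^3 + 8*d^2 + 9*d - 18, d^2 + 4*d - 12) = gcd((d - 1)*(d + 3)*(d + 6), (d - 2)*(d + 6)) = d + 6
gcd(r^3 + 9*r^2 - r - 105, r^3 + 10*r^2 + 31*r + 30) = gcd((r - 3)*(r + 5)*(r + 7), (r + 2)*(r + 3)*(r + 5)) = r + 5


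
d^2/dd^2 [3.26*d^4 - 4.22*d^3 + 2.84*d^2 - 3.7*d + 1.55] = 39.12*d^2 - 25.32*d + 5.68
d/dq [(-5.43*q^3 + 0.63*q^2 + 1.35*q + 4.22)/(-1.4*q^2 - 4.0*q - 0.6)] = (7.602*q^4 + 43.44*q^3 + 9.144*q^2 + 11.06*q + 16.07)/(1.96*q^4 + 11.2*q^3 + 17.68*q^2 + 4.8*q + 0.36)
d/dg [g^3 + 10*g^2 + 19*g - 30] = 3*g^2 + 20*g + 19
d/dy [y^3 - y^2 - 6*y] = 3*y^2 - 2*y - 6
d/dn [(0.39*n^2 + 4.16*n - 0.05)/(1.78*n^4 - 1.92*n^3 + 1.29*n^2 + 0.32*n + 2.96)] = (-1.3884*n^5 - 21.4656*n^4 + 16.3304*n^3 - 5.5296*n^2 + 2.4378*n + 12.3296)/(3.1684*n^8 - 6.8352*n^7 + 8.2788*n^6 - 3.8144*n^5 + 10.9729*n^4 - 10.5408*n^3 + 7.7392*n^2 + 1.8944*n + 8.7616)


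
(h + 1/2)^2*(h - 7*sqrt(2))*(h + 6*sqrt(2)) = h^4 - sqrt(2)*h^3 + h^3 - 335*h^2/4 - sqrt(2)*h^2 - 84*h - sqrt(2)*h/4 - 21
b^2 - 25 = (b - 5)*(b + 5)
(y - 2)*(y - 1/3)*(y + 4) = y^3 + 5*y^2/3 - 26*y/3 + 8/3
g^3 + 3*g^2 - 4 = (g - 1)*(g + 2)^2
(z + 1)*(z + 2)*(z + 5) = z^3 + 8*z^2 + 17*z + 10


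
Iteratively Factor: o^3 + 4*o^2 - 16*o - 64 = (o - 4)*(o^2 + 8*o + 16) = (o - 4)*(o + 4)*(o + 4)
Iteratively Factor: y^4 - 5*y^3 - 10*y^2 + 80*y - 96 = (y + 4)*(y^3 - 9*y^2 + 26*y - 24) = (y - 4)*(y + 4)*(y^2 - 5*y + 6) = (y - 4)*(y - 2)*(y + 4)*(y - 3)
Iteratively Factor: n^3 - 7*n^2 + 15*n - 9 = (n - 3)*(n^2 - 4*n + 3) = (n - 3)^2*(n - 1)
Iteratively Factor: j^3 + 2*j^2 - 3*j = (j - 1)*(j^2 + 3*j) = (j - 1)*(j + 3)*(j)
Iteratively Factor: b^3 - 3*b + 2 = (b + 2)*(b^2 - 2*b + 1) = (b - 1)*(b + 2)*(b - 1)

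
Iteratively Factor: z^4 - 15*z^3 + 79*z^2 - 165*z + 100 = (z - 1)*(z^3 - 14*z^2 + 65*z - 100) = (z - 5)*(z - 1)*(z^2 - 9*z + 20) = (z - 5)^2*(z - 1)*(z - 4)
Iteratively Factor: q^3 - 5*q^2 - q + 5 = (q + 1)*(q^2 - 6*q + 5) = (q - 1)*(q + 1)*(q - 5)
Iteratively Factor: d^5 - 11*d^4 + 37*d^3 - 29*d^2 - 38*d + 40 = (d - 4)*(d^4 - 7*d^3 + 9*d^2 + 7*d - 10) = (d - 4)*(d - 1)*(d^3 - 6*d^2 + 3*d + 10) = (d - 5)*(d - 4)*(d - 1)*(d^2 - d - 2) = (d - 5)*(d - 4)*(d - 1)*(d + 1)*(d - 2)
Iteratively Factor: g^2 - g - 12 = (g - 4)*(g + 3)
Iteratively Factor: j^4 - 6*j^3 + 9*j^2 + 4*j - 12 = (j - 2)*(j^3 - 4*j^2 + j + 6) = (j - 3)*(j - 2)*(j^2 - j - 2) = (j - 3)*(j - 2)^2*(j + 1)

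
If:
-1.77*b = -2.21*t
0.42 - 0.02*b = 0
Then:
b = 21.00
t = 16.82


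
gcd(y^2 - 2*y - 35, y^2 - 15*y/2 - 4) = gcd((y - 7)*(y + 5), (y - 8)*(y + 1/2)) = 1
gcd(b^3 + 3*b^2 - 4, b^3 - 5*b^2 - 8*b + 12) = b^2 + b - 2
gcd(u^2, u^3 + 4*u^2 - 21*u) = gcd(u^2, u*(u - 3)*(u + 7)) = u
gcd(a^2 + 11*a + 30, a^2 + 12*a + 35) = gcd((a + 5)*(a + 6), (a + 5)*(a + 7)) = a + 5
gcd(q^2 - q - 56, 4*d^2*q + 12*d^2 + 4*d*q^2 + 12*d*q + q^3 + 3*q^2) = 1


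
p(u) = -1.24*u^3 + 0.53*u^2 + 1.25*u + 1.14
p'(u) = -3.72*u^2 + 1.06*u + 1.25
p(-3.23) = 44.42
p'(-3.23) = -40.98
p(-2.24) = 14.94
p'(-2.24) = -19.79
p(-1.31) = 3.20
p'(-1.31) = -6.52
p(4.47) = -93.43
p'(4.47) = -68.34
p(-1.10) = 2.06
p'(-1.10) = -4.42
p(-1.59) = 5.48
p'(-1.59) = -9.84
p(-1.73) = 6.98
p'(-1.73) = -11.72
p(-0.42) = 0.80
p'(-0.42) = 0.15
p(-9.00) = 936.78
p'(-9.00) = -309.61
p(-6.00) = 280.56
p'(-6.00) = -139.03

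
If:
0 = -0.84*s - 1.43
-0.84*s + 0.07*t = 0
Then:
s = -1.70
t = -20.43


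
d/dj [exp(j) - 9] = exp(j)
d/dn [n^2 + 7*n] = 2*n + 7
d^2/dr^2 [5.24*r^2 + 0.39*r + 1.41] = 10.4800000000000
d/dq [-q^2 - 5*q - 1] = -2*q - 5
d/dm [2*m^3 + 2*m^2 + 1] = 2*m*(3*m + 2)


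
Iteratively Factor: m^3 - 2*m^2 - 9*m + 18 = (m - 2)*(m^2 - 9) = (m - 2)*(m + 3)*(m - 3)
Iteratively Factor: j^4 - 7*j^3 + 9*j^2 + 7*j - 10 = (j - 1)*(j^3 - 6*j^2 + 3*j + 10) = (j - 2)*(j - 1)*(j^2 - 4*j - 5) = (j - 2)*(j - 1)*(j + 1)*(j - 5)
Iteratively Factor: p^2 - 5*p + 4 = (p - 1)*(p - 4)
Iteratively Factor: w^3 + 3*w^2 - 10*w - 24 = (w + 4)*(w^2 - w - 6) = (w + 2)*(w + 4)*(w - 3)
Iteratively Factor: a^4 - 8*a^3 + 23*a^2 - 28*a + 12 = (a - 1)*(a^3 - 7*a^2 + 16*a - 12) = (a - 2)*(a - 1)*(a^2 - 5*a + 6) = (a - 3)*(a - 2)*(a - 1)*(a - 2)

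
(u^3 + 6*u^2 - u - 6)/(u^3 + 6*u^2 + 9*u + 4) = (u^2 + 5*u - 6)/(u^2 + 5*u + 4)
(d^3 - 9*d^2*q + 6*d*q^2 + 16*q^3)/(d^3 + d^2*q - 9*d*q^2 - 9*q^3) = (-d^2 + 10*d*q - 16*q^2)/(-d^2 + 9*q^2)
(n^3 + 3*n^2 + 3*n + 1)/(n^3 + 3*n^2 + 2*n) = (n^2 + 2*n + 1)/(n*(n + 2))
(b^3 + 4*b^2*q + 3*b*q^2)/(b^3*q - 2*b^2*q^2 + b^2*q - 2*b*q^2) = (b^2 + 4*b*q + 3*q^2)/(q*(b^2 - 2*b*q + b - 2*q))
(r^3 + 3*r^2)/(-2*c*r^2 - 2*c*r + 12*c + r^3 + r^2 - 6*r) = r^2/(-2*c*r + 4*c + r^2 - 2*r)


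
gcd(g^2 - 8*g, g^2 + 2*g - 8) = 1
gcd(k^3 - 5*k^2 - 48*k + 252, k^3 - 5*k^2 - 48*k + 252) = k^3 - 5*k^2 - 48*k + 252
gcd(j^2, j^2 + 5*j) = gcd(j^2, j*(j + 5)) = j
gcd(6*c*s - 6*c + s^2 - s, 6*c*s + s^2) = 6*c + s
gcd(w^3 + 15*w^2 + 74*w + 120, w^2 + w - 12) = w + 4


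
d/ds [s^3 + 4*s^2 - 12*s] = 3*s^2 + 8*s - 12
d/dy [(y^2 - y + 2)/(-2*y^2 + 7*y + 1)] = 5*(y^2 + 2*y - 3)/(4*y^4 - 28*y^3 + 45*y^2 + 14*y + 1)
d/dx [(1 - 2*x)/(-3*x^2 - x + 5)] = (6*x^2 + 2*x - (2*x - 1)*(6*x + 1) - 10)/(3*x^2 + x - 5)^2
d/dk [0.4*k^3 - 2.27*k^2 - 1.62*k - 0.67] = 1.2*k^2 - 4.54*k - 1.62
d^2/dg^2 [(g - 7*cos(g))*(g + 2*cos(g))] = 5*g*cos(g) - 56*sin(g)^2 + 10*sin(g) + 30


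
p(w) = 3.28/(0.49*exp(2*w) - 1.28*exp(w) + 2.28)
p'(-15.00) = 0.00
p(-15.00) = 1.44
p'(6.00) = 0.00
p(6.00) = 0.00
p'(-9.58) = 0.00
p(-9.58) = 1.44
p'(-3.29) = 0.03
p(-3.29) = 1.47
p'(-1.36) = 0.22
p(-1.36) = 1.65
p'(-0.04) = 0.47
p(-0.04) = 2.18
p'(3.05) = -0.04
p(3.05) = 0.02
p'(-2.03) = 0.11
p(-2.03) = 1.55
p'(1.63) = -0.86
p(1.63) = 0.39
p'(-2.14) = 0.10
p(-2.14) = 1.54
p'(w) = 3.28*(-0.98*exp(2*w) + 1.28*exp(w))/(0.49*exp(2*w) - 1.28*exp(w) + 2.28)^2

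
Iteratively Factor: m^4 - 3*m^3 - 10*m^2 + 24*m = (m - 2)*(m^3 - m^2 - 12*m) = m*(m - 2)*(m^2 - m - 12) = m*(m - 4)*(m - 2)*(m + 3)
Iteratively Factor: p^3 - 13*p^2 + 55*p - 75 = (p - 5)*(p^2 - 8*p + 15) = (p - 5)*(p - 3)*(p - 5)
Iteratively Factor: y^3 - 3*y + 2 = (y + 2)*(y^2 - 2*y + 1) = (y - 1)*(y + 2)*(y - 1)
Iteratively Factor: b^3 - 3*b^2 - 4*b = (b + 1)*(b^2 - 4*b) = (b - 4)*(b + 1)*(b)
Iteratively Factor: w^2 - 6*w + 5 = (w - 1)*(w - 5)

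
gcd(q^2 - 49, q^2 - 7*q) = q - 7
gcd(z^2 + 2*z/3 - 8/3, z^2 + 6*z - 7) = 1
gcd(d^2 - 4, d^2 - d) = 1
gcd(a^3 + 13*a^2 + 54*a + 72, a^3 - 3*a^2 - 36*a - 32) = a + 4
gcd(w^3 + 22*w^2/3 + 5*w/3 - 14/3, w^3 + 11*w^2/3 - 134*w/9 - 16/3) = 1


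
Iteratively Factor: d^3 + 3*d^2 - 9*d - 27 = (d + 3)*(d^2 - 9) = (d - 3)*(d + 3)*(d + 3)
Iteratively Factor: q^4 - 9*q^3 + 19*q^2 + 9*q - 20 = (q - 5)*(q^3 - 4*q^2 - q + 4) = (q - 5)*(q + 1)*(q^2 - 5*q + 4) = (q - 5)*(q - 4)*(q + 1)*(q - 1)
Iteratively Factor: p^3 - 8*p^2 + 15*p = (p)*(p^2 - 8*p + 15) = p*(p - 3)*(p - 5)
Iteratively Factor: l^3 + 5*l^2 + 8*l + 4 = (l + 2)*(l^2 + 3*l + 2) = (l + 1)*(l + 2)*(l + 2)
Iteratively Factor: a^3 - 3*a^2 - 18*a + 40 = (a - 5)*(a^2 + 2*a - 8) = (a - 5)*(a - 2)*(a + 4)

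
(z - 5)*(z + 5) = z^2 - 25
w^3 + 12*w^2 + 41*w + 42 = (w + 2)*(w + 3)*(w + 7)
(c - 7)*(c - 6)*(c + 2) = c^3 - 11*c^2 + 16*c + 84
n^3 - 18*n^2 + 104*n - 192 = (n - 8)*(n - 6)*(n - 4)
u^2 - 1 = (u - 1)*(u + 1)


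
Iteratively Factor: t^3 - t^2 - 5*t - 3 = (t + 1)*(t^2 - 2*t - 3) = (t + 1)^2*(t - 3)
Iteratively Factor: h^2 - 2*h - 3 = (h - 3)*(h + 1)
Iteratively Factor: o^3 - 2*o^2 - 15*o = (o + 3)*(o^2 - 5*o) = o*(o + 3)*(o - 5)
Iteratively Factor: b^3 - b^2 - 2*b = (b - 2)*(b^2 + b) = (b - 2)*(b + 1)*(b)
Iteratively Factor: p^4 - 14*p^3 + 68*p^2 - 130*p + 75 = (p - 3)*(p^3 - 11*p^2 + 35*p - 25) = (p - 5)*(p - 3)*(p^2 - 6*p + 5) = (p - 5)*(p - 3)*(p - 1)*(p - 5)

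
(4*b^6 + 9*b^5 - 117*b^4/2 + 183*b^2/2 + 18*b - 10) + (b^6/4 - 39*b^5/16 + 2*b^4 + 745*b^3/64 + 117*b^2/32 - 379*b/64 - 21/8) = 17*b^6/4 + 105*b^5/16 - 113*b^4/2 + 745*b^3/64 + 3045*b^2/32 + 773*b/64 - 101/8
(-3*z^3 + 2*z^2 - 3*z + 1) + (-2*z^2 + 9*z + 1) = -3*z^3 + 6*z + 2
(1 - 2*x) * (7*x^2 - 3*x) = -14*x^3 + 13*x^2 - 3*x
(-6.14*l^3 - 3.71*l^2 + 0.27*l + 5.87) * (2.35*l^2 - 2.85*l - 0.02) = -14.429*l^5 + 8.7805*l^4 + 11.3308*l^3 + 13.0992*l^2 - 16.7349*l - 0.1174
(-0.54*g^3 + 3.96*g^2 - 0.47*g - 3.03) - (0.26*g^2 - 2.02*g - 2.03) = -0.54*g^3 + 3.7*g^2 + 1.55*g - 1.0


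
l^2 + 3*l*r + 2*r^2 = (l + r)*(l + 2*r)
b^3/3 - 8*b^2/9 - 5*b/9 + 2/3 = (b/3 + 1/3)*(b - 3)*(b - 2/3)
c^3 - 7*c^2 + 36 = (c - 6)*(c - 3)*(c + 2)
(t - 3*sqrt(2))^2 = t^2 - 6*sqrt(2)*t + 18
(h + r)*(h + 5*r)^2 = h^3 + 11*h^2*r + 35*h*r^2 + 25*r^3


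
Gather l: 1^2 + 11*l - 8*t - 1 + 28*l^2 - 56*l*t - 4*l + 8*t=28*l^2 + l*(7 - 56*t)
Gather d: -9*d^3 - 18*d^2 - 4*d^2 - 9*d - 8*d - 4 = -9*d^3 - 22*d^2 - 17*d - 4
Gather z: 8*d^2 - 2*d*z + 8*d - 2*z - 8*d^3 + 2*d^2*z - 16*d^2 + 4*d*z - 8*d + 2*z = -8*d^3 - 8*d^2 + z*(2*d^2 + 2*d)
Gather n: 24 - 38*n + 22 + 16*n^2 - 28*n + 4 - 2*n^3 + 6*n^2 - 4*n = -2*n^3 + 22*n^2 - 70*n + 50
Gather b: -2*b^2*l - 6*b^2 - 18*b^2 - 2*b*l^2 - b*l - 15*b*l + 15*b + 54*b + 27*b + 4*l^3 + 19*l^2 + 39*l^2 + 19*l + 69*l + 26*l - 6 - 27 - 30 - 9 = b^2*(-2*l - 24) + b*(-2*l^2 - 16*l + 96) + 4*l^3 + 58*l^2 + 114*l - 72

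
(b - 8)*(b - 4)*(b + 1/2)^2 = b^4 - 11*b^3 + 81*b^2/4 + 29*b + 8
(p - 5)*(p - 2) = p^2 - 7*p + 10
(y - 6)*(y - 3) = y^2 - 9*y + 18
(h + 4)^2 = h^2 + 8*h + 16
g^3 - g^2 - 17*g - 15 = (g - 5)*(g + 1)*(g + 3)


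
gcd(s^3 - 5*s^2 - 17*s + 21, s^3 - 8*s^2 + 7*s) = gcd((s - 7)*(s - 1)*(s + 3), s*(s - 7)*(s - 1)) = s^2 - 8*s + 7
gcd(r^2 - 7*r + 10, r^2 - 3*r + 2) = r - 2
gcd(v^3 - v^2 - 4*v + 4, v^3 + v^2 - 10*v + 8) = v^2 - 3*v + 2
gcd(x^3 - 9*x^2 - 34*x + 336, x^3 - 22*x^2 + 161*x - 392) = x^2 - 15*x + 56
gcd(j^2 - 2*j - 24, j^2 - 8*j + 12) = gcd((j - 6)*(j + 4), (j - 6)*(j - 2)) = j - 6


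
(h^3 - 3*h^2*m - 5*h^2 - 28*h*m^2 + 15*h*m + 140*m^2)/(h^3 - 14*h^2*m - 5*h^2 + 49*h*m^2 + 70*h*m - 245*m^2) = (h + 4*m)/(h - 7*m)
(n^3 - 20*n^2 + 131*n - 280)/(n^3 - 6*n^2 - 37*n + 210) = (n - 8)/(n + 6)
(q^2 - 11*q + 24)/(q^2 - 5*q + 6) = (q - 8)/(q - 2)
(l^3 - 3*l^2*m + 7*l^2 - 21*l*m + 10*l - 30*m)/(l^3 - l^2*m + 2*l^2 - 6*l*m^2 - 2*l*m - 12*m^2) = (l + 5)/(l + 2*m)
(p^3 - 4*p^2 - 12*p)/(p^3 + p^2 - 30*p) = (p^2 - 4*p - 12)/(p^2 + p - 30)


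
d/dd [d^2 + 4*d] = 2*d + 4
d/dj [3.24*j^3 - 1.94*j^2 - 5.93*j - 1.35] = 9.72*j^2 - 3.88*j - 5.93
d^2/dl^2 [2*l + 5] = 0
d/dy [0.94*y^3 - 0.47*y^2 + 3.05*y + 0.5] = 2.82*y^2 - 0.94*y + 3.05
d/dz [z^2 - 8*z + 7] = 2*z - 8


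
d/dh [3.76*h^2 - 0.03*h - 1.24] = 7.52*h - 0.03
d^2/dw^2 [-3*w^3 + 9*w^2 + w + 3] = 18 - 18*w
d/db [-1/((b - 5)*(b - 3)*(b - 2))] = ((b - 5)*(b - 3) + (b - 5)*(b - 2) + (b - 3)*(b - 2))/((b - 5)^2*(b - 3)^2*(b - 2)^2)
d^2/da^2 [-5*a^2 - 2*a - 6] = -10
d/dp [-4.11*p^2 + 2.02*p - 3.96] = 2.02 - 8.22*p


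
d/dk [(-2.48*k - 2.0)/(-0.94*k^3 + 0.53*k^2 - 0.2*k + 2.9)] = (-4.6624*k^3 - 4.3256*k^2 + 2.12*k - 7.592)/(0.8836*k^6 - 0.9964*k^5 + 0.6569*k^4 - 5.664*k^3 + 3.114*k^2 - 1.16*k + 8.41)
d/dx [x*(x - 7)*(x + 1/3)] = 3*x^2 - 40*x/3 - 7/3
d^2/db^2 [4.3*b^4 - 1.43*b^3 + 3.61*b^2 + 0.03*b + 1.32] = 51.6*b^2 - 8.58*b + 7.22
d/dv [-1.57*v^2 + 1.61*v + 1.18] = 1.61 - 3.14*v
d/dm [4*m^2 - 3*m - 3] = 8*m - 3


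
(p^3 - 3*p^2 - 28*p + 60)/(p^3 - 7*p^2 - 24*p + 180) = (p - 2)/(p - 6)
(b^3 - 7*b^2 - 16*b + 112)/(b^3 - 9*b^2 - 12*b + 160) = (b^2 - 11*b + 28)/(b^2 - 13*b + 40)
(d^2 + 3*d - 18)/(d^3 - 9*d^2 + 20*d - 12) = (d^2 + 3*d - 18)/(d^3 - 9*d^2 + 20*d - 12)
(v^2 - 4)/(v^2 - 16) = (v^2 - 4)/(v^2 - 16)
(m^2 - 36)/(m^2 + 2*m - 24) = (m - 6)/(m - 4)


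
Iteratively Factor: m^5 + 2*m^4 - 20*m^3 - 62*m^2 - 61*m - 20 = (m + 4)*(m^4 - 2*m^3 - 12*m^2 - 14*m - 5) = (m + 1)*(m + 4)*(m^3 - 3*m^2 - 9*m - 5) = (m + 1)^2*(m + 4)*(m^2 - 4*m - 5) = (m - 5)*(m + 1)^2*(m + 4)*(m + 1)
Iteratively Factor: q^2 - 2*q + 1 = (q - 1)*(q - 1)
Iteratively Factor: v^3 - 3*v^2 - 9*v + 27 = (v - 3)*(v^2 - 9) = (v - 3)^2*(v + 3)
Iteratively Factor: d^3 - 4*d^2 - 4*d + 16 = (d - 2)*(d^2 - 2*d - 8) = (d - 4)*(d - 2)*(d + 2)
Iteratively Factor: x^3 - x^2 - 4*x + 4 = (x - 2)*(x^2 + x - 2) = (x - 2)*(x - 1)*(x + 2)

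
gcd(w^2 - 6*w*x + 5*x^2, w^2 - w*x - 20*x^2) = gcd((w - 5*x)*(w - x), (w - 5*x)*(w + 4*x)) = -w + 5*x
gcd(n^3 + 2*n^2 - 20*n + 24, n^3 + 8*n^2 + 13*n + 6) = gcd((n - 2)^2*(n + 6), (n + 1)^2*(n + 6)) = n + 6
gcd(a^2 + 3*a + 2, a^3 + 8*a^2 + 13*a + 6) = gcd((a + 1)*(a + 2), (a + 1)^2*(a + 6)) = a + 1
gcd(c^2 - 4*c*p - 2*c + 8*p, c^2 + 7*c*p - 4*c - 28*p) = 1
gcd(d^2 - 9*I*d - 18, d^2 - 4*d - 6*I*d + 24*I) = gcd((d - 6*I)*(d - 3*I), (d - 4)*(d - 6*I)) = d - 6*I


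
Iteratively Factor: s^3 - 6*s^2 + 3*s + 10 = (s + 1)*(s^2 - 7*s + 10) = (s - 2)*(s + 1)*(s - 5)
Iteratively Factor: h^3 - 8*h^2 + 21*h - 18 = (h - 2)*(h^2 - 6*h + 9) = (h - 3)*(h - 2)*(h - 3)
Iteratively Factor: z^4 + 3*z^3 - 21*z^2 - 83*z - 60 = (z + 3)*(z^3 - 21*z - 20) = (z + 1)*(z + 3)*(z^2 - z - 20) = (z - 5)*(z + 1)*(z + 3)*(z + 4)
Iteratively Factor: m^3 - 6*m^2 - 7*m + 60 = (m + 3)*(m^2 - 9*m + 20) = (m - 5)*(m + 3)*(m - 4)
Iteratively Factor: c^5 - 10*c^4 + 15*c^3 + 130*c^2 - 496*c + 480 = (c + 4)*(c^4 - 14*c^3 + 71*c^2 - 154*c + 120) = (c - 5)*(c + 4)*(c^3 - 9*c^2 + 26*c - 24) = (c - 5)*(c - 2)*(c + 4)*(c^2 - 7*c + 12) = (c - 5)*(c - 3)*(c - 2)*(c + 4)*(c - 4)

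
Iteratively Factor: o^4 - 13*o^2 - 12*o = (o - 4)*(o^3 + 4*o^2 + 3*o) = (o - 4)*(o + 3)*(o^2 + o) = (o - 4)*(o + 1)*(o + 3)*(o)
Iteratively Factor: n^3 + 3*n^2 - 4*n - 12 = (n - 2)*(n^2 + 5*n + 6) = (n - 2)*(n + 2)*(n + 3)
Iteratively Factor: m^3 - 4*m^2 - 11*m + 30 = (m + 3)*(m^2 - 7*m + 10) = (m - 5)*(m + 3)*(m - 2)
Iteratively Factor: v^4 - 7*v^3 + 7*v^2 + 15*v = (v + 1)*(v^3 - 8*v^2 + 15*v) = (v - 3)*(v + 1)*(v^2 - 5*v) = (v - 5)*(v - 3)*(v + 1)*(v)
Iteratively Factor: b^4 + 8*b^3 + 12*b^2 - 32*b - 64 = (b - 2)*(b^3 + 10*b^2 + 32*b + 32) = (b - 2)*(b + 4)*(b^2 + 6*b + 8) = (b - 2)*(b + 4)^2*(b + 2)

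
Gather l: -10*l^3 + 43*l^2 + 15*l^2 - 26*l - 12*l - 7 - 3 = -10*l^3 + 58*l^2 - 38*l - 10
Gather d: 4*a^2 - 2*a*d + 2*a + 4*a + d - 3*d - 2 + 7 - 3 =4*a^2 + 6*a + d*(-2*a - 2) + 2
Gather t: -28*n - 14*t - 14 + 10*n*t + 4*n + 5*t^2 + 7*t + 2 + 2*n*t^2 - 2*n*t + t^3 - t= -24*n + t^3 + t^2*(2*n + 5) + t*(8*n - 8) - 12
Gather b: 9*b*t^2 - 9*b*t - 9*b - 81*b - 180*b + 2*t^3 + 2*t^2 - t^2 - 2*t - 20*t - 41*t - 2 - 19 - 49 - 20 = b*(9*t^2 - 9*t - 270) + 2*t^3 + t^2 - 63*t - 90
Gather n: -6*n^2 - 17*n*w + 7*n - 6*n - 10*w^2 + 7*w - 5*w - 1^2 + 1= -6*n^2 + n*(1 - 17*w) - 10*w^2 + 2*w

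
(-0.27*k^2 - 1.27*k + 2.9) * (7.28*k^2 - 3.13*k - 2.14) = -1.9656*k^4 - 8.4005*k^3 + 25.6649*k^2 - 6.3592*k - 6.206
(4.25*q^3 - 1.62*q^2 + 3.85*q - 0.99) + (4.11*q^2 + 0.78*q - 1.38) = 4.25*q^3 + 2.49*q^2 + 4.63*q - 2.37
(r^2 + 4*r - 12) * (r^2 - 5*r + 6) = r^4 - r^3 - 26*r^2 + 84*r - 72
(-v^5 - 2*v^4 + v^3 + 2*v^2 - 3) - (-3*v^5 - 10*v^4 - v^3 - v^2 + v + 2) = 2*v^5 + 8*v^4 + 2*v^3 + 3*v^2 - v - 5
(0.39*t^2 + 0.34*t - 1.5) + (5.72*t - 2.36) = 0.39*t^2 + 6.06*t - 3.86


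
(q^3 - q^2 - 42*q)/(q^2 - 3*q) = (q^2 - q - 42)/(q - 3)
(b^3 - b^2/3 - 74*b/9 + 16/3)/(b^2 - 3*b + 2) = (9*b^3 - 3*b^2 - 74*b + 48)/(9*(b^2 - 3*b + 2))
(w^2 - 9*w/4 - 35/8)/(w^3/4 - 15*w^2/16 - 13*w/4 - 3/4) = 2*(-8*w^2 + 18*w + 35)/(-4*w^3 + 15*w^2 + 52*w + 12)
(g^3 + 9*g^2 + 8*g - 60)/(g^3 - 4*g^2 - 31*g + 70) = (g + 6)/(g - 7)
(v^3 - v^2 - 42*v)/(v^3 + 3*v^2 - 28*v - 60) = v*(v - 7)/(v^2 - 3*v - 10)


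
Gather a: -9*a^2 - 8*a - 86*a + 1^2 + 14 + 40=-9*a^2 - 94*a + 55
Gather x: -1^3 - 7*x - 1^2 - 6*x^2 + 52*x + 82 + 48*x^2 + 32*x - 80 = 42*x^2 + 77*x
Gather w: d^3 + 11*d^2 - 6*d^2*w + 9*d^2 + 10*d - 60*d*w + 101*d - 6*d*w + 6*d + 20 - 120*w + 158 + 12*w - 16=d^3 + 20*d^2 + 117*d + w*(-6*d^2 - 66*d - 108) + 162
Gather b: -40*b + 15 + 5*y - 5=-40*b + 5*y + 10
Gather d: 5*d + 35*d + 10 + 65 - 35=40*d + 40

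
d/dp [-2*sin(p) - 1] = -2*cos(p)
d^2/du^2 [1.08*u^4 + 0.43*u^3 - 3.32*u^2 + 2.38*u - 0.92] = 12.96*u^2 + 2.58*u - 6.64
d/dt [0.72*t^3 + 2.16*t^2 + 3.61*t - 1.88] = 2.16*t^2 + 4.32*t + 3.61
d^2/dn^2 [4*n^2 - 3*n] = 8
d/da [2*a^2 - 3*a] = 4*a - 3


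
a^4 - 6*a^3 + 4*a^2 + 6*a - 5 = (a - 5)*(a - 1)^2*(a + 1)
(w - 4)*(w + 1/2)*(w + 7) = w^3 + 7*w^2/2 - 53*w/2 - 14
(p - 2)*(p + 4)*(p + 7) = p^3 + 9*p^2 + 6*p - 56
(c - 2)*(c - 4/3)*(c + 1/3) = c^3 - 3*c^2 + 14*c/9 + 8/9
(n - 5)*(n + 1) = n^2 - 4*n - 5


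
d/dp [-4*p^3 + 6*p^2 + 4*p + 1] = -12*p^2 + 12*p + 4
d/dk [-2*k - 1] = -2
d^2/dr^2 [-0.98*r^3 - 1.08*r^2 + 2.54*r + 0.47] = -5.88*r - 2.16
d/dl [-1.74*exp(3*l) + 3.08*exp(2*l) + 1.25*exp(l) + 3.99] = (-5.22*exp(2*l) + 6.16*exp(l) + 1.25)*exp(l)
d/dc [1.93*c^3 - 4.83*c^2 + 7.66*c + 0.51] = 5.79*c^2 - 9.66*c + 7.66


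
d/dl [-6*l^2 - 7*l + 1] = -12*l - 7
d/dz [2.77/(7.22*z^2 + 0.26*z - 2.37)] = (-39.9988*z - 0.7202)/(7.22*z^2 + 0.26*z - 2.37)^2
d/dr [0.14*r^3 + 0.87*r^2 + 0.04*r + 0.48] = 0.42*r^2 + 1.74*r + 0.04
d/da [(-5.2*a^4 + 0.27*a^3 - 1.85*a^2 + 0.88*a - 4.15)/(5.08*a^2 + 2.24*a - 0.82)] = (-52.832*a^5 - 33.5724*a^4 + 18.2656*a^3 - 9.2786*a^2 + 45.198*a + 8.5744)/(25.8064*a^4 + 22.7584*a^3 - 3.3136*a^2 - 3.6736*a + 0.6724)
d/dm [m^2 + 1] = 2*m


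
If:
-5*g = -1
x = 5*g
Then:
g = 1/5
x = 1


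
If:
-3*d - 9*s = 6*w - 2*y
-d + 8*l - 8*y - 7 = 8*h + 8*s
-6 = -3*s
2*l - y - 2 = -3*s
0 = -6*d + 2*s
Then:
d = 2/3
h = -y/2 - 119/24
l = y/2 - 2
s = 2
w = y/3 - 10/3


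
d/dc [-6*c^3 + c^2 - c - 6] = -18*c^2 + 2*c - 1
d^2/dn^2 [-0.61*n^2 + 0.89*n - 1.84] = -1.22000000000000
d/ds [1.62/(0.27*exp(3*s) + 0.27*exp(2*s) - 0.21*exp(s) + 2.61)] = (-1.3122*exp(2*s) - 0.8748*exp(s) + 0.3402)*exp(s)/(0.27*exp(3*s) + 0.27*exp(2*s) - 0.21*exp(s) + 2.61)^2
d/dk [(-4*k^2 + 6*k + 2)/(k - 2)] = 2*(-2*k^2 + 8*k - 7)/(k^2 - 4*k + 4)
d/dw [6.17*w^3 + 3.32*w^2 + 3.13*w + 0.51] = 18.51*w^2 + 6.64*w + 3.13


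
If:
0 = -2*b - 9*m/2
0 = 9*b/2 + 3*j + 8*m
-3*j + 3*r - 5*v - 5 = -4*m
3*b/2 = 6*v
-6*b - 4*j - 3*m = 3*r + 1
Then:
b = -648/593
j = 204/593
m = 288/593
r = 1615/1779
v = -162/593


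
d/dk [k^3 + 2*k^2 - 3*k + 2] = 3*k^2 + 4*k - 3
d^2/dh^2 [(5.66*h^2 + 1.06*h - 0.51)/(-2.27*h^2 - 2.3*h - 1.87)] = (-2.8421709430404e-14*h^4 + 48.1775719999999*h^3 + 159.924678*h^2 + 42.973824*h - 29.400786)/(11.697083*h^6 + 35.55501*h^5 + 64.932669*h^4 + 70.74662*h^3 + 53.490789*h^2 + 24.12861*h + 6.539203)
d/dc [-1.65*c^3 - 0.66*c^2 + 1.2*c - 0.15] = -4.95*c^2 - 1.32*c + 1.2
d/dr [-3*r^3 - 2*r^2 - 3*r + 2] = -9*r^2 - 4*r - 3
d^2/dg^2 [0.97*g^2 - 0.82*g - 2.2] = 1.94000000000000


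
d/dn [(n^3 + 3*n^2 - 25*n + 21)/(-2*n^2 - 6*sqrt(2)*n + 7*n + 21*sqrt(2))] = ((4*n - 7 + 6*sqrt(2))*(n^3 + 3*n^2 - 25*n + 21) + (-3*n^2 - 6*n + 25)*(2*n^2 - 7*n + 6*sqrt(2)*n - 21*sqrt(2)))/(2*n^2 - 7*n + 6*sqrt(2)*n - 21*sqrt(2))^2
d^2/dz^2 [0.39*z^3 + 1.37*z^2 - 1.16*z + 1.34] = 2.34*z + 2.74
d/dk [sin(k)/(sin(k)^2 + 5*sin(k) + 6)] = (cos(k)^2 + 5)*cos(k)/((sin(k) + 2)^2*(sin(k) + 3)^2)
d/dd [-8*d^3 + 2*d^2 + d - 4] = -24*d^2 + 4*d + 1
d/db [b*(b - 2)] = 2*b - 2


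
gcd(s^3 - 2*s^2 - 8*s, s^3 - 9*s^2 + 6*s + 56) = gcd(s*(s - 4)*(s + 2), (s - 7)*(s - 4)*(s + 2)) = s^2 - 2*s - 8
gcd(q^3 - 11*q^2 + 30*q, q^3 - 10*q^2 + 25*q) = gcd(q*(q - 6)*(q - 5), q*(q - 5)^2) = q^2 - 5*q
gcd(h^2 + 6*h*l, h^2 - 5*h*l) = h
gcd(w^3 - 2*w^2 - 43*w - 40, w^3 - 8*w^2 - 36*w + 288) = w - 8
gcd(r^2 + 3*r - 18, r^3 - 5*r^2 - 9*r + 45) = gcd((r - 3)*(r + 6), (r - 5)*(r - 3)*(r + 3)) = r - 3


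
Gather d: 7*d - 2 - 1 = 7*d - 3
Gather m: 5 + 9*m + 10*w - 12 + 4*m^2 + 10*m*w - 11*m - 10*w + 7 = 4*m^2 + m*(10*w - 2)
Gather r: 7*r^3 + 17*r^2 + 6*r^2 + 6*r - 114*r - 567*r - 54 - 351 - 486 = 7*r^3 + 23*r^2 - 675*r - 891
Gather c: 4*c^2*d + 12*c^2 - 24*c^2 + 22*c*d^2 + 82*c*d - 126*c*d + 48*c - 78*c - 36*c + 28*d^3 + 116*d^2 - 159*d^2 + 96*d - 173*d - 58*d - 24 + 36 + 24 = c^2*(4*d - 12) + c*(22*d^2 - 44*d - 66) + 28*d^3 - 43*d^2 - 135*d + 36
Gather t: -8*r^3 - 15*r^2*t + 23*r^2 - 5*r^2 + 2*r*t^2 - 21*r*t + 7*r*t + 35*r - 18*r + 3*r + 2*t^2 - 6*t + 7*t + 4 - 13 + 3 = -8*r^3 + 18*r^2 + 20*r + t^2*(2*r + 2) + t*(-15*r^2 - 14*r + 1) - 6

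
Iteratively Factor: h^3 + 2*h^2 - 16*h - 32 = (h + 4)*(h^2 - 2*h - 8) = (h - 4)*(h + 4)*(h + 2)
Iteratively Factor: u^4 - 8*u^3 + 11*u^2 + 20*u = (u)*(u^3 - 8*u^2 + 11*u + 20) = u*(u - 4)*(u^2 - 4*u - 5) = u*(u - 4)*(u + 1)*(u - 5)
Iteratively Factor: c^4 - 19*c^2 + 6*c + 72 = (c - 3)*(c^3 + 3*c^2 - 10*c - 24) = (c - 3)*(c + 4)*(c^2 - c - 6) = (c - 3)^2*(c + 4)*(c + 2)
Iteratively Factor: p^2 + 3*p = (p)*(p + 3)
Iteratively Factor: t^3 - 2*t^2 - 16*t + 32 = (t + 4)*(t^2 - 6*t + 8) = (t - 2)*(t + 4)*(t - 4)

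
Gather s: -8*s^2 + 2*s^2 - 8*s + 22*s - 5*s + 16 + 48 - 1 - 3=-6*s^2 + 9*s + 60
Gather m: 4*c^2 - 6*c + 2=4*c^2 - 6*c + 2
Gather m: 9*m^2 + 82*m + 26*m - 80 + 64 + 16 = 9*m^2 + 108*m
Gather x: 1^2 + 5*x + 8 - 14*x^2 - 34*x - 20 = -14*x^2 - 29*x - 11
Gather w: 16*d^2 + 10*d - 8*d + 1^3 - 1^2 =16*d^2 + 2*d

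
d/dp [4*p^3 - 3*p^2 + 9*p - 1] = 12*p^2 - 6*p + 9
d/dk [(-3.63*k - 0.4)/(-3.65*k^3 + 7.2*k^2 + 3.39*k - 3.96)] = (-26.499*k^3 + 21.756*k^2 + 5.76*k + 15.7308)/(13.3225*k^6 - 52.56*k^5 + 27.093*k^4 + 77.724*k^3 - 45.5319*k^2 - 26.8488*k + 15.6816)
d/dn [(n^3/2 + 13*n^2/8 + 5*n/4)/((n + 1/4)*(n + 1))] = (16*n^4 + 40*n^3 + 37*n^2 + 26*n + 10)/(2*(16*n^4 + 40*n^3 + 33*n^2 + 10*n + 1))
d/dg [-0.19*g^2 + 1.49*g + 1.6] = 1.49 - 0.38*g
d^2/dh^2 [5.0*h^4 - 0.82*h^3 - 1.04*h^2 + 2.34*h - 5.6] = 60.0*h^2 - 4.92*h - 2.08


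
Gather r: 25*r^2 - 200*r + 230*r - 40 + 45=25*r^2 + 30*r + 5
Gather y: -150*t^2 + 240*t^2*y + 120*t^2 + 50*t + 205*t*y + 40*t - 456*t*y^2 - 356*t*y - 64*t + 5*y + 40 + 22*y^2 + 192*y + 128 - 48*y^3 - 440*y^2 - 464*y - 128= -30*t^2 + 26*t - 48*y^3 + y^2*(-456*t - 418) + y*(240*t^2 - 151*t - 267) + 40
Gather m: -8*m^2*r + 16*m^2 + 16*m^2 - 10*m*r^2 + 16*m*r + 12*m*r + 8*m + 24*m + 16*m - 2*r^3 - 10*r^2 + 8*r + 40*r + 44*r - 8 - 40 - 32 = m^2*(32 - 8*r) + m*(-10*r^2 + 28*r + 48) - 2*r^3 - 10*r^2 + 92*r - 80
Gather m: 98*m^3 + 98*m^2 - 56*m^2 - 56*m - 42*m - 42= 98*m^3 + 42*m^2 - 98*m - 42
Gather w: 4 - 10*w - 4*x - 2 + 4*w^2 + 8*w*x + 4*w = 4*w^2 + w*(8*x - 6) - 4*x + 2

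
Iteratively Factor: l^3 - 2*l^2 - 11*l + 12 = (l - 1)*(l^2 - l - 12) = (l - 1)*(l + 3)*(l - 4)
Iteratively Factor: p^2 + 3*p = (p + 3)*(p)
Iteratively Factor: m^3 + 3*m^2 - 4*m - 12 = (m - 2)*(m^2 + 5*m + 6) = (m - 2)*(m + 2)*(m + 3)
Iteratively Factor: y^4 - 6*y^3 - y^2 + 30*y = (y + 2)*(y^3 - 8*y^2 + 15*y) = (y - 5)*(y + 2)*(y^2 - 3*y) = (y - 5)*(y - 3)*(y + 2)*(y)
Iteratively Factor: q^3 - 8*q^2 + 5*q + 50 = (q - 5)*(q^2 - 3*q - 10) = (q - 5)^2*(q + 2)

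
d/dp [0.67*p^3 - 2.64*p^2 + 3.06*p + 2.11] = 2.01*p^2 - 5.28*p + 3.06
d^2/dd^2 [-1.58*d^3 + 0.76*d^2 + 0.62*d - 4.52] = 1.52 - 9.48*d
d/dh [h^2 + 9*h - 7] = 2*h + 9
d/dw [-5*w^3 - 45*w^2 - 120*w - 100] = -15*w^2 - 90*w - 120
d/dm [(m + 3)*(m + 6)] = 2*m + 9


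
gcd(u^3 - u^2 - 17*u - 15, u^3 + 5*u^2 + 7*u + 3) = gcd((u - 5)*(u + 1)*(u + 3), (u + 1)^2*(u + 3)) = u^2 + 4*u + 3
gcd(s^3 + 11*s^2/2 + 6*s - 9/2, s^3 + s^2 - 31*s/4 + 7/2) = s - 1/2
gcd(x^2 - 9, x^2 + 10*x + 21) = x + 3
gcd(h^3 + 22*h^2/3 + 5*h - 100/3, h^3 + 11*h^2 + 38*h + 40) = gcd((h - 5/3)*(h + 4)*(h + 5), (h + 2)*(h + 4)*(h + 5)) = h^2 + 9*h + 20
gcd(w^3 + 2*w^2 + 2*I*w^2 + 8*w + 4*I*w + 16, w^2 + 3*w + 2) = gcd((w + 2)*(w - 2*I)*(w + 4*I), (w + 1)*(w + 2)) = w + 2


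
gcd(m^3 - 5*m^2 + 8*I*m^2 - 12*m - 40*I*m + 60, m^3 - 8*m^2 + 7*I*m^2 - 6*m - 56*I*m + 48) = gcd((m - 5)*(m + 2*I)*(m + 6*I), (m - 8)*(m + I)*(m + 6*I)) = m + 6*I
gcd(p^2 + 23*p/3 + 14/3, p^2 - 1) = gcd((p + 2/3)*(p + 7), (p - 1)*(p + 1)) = 1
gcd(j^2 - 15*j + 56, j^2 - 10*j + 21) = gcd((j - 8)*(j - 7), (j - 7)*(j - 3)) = j - 7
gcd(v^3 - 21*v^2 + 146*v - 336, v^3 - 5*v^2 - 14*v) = v - 7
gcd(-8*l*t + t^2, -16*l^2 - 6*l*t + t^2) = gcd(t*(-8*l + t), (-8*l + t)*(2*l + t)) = -8*l + t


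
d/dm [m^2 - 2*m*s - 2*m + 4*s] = 2*m - 2*s - 2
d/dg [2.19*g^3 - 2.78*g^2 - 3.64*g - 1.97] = 6.57*g^2 - 5.56*g - 3.64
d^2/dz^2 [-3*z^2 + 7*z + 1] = -6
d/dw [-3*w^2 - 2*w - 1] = -6*w - 2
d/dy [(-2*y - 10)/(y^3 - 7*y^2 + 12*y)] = 4*(y^3 + 4*y^2 - 35*y + 30)/(y^2*(y^4 - 14*y^3 + 73*y^2 - 168*y + 144))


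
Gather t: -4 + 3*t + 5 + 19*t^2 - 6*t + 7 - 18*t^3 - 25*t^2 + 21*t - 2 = -18*t^3 - 6*t^2 + 18*t + 6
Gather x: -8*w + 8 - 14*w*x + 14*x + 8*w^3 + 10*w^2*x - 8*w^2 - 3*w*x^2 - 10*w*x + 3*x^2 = 8*w^3 - 8*w^2 - 8*w + x^2*(3 - 3*w) + x*(10*w^2 - 24*w + 14) + 8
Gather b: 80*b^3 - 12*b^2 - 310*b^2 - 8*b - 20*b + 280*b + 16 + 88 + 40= 80*b^3 - 322*b^2 + 252*b + 144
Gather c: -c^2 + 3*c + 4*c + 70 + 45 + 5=-c^2 + 7*c + 120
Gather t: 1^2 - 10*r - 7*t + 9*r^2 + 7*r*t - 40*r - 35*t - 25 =9*r^2 - 50*r + t*(7*r - 42) - 24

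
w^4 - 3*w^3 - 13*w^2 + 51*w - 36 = (w - 3)^2*(w - 1)*(w + 4)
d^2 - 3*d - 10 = (d - 5)*(d + 2)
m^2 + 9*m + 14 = (m + 2)*(m + 7)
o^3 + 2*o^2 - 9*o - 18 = (o - 3)*(o + 2)*(o + 3)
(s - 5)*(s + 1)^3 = s^4 - 2*s^3 - 12*s^2 - 14*s - 5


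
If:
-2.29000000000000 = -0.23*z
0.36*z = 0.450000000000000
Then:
No Solution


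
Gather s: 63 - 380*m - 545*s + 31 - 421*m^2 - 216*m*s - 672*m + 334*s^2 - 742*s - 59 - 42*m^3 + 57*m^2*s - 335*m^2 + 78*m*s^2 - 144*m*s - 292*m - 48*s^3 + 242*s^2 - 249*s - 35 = -42*m^3 - 756*m^2 - 1344*m - 48*s^3 + s^2*(78*m + 576) + s*(57*m^2 - 360*m - 1536)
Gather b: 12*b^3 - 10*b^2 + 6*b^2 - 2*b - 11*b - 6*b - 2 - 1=12*b^3 - 4*b^2 - 19*b - 3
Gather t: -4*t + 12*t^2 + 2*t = 12*t^2 - 2*t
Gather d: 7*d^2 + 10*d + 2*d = 7*d^2 + 12*d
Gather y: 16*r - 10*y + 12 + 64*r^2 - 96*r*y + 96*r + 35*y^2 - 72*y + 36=64*r^2 + 112*r + 35*y^2 + y*(-96*r - 82) + 48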